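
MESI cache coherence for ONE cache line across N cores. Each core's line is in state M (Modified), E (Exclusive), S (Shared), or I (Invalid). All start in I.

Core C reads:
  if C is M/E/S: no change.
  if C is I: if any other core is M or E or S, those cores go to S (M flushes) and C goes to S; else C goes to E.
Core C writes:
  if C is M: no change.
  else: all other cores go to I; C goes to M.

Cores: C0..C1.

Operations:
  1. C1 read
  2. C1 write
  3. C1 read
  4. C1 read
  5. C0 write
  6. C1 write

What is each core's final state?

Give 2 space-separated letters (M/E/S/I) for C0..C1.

Op 1: C1 read [C1 read from I: no other sharers -> C1=E (exclusive)] -> [I,E]
Op 2: C1 write [C1 write: invalidate none -> C1=M] -> [I,M]
Op 3: C1 read [C1 read: already in M, no change] -> [I,M]
Op 4: C1 read [C1 read: already in M, no change] -> [I,M]
Op 5: C0 write [C0 write: invalidate ['C1=M'] -> C0=M] -> [M,I]
Op 6: C1 write [C1 write: invalidate ['C0=M'] -> C1=M] -> [I,M]

Answer: I M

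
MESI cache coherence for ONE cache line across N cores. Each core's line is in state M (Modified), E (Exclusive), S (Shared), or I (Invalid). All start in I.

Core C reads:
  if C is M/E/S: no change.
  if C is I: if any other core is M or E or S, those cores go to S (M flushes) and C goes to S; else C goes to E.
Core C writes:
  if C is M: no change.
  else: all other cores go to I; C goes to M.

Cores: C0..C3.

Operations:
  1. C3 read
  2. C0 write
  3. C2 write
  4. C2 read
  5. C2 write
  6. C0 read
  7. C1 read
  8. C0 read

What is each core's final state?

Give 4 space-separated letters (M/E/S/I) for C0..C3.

Answer: S S S I

Derivation:
Op 1: C3 read [C3 read from I: no other sharers -> C3=E (exclusive)] -> [I,I,I,E]
Op 2: C0 write [C0 write: invalidate ['C3=E'] -> C0=M] -> [M,I,I,I]
Op 3: C2 write [C2 write: invalidate ['C0=M'] -> C2=M] -> [I,I,M,I]
Op 4: C2 read [C2 read: already in M, no change] -> [I,I,M,I]
Op 5: C2 write [C2 write: already M (modified), no change] -> [I,I,M,I]
Op 6: C0 read [C0 read from I: others=['C2=M'] -> C0=S, others downsized to S] -> [S,I,S,I]
Op 7: C1 read [C1 read from I: others=['C0=S', 'C2=S'] -> C1=S, others downsized to S] -> [S,S,S,I]
Op 8: C0 read [C0 read: already in S, no change] -> [S,S,S,I]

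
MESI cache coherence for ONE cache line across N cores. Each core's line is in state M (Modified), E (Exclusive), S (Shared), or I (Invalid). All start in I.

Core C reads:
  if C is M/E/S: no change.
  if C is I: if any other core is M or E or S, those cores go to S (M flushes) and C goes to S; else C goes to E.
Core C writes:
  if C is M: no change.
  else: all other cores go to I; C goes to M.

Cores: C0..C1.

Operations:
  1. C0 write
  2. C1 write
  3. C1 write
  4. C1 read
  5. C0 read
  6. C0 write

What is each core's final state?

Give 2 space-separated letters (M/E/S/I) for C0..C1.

Op 1: C0 write [C0 write: invalidate none -> C0=M] -> [M,I]
Op 2: C1 write [C1 write: invalidate ['C0=M'] -> C1=M] -> [I,M]
Op 3: C1 write [C1 write: already M (modified), no change] -> [I,M]
Op 4: C1 read [C1 read: already in M, no change] -> [I,M]
Op 5: C0 read [C0 read from I: others=['C1=M'] -> C0=S, others downsized to S] -> [S,S]
Op 6: C0 write [C0 write: invalidate ['C1=S'] -> C0=M] -> [M,I]

Answer: M I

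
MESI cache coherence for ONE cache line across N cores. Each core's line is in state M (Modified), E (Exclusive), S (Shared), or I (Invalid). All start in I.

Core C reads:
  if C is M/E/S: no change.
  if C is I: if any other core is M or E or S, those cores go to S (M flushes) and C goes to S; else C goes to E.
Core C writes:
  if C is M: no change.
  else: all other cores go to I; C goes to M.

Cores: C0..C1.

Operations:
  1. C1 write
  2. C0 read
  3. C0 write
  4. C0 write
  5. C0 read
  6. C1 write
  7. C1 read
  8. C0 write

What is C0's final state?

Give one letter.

Op 1: C1 write [C1 write: invalidate none -> C1=M] -> [I,M]
Op 2: C0 read [C0 read from I: others=['C1=M'] -> C0=S, others downsized to S] -> [S,S]
Op 3: C0 write [C0 write: invalidate ['C1=S'] -> C0=M] -> [M,I]
Op 4: C0 write [C0 write: already M (modified), no change] -> [M,I]
Op 5: C0 read [C0 read: already in M, no change] -> [M,I]
Op 6: C1 write [C1 write: invalidate ['C0=M'] -> C1=M] -> [I,M]
Op 7: C1 read [C1 read: already in M, no change] -> [I,M]
Op 8: C0 write [C0 write: invalidate ['C1=M'] -> C0=M] -> [M,I]

Answer: M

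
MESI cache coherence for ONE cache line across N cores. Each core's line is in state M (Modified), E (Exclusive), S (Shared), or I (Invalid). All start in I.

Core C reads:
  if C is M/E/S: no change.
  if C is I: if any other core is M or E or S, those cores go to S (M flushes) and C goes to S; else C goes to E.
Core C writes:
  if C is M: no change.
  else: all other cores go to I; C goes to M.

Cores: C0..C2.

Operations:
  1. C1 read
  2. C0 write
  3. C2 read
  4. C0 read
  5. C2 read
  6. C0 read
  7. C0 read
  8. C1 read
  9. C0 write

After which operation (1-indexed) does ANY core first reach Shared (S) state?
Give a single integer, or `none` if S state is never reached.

Answer: 3

Derivation:
Op 1: C1 read [C1 read from I: no other sharers -> C1=E (exclusive)] -> [I,E,I]
Op 2: C0 write [C0 write: invalidate ['C1=E'] -> C0=M] -> [M,I,I]
Op 3: C2 read [C2 read from I: others=['C0=M'] -> C2=S, others downsized to S] -> [S,I,S]
  -> First S state at op 3; remaining ops need not be traced.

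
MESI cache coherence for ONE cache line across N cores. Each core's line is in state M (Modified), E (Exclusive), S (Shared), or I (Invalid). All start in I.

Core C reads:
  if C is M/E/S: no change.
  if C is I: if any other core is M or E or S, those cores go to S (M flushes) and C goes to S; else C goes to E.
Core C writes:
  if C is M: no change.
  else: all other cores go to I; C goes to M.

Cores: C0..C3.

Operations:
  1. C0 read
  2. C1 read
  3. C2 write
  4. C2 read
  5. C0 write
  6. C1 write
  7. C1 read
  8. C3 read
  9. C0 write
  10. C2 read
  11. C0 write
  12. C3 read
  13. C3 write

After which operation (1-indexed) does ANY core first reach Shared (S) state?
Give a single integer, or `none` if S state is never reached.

Answer: 2

Derivation:
Op 1: C0 read [C0 read from I: no other sharers -> C0=E (exclusive)] -> [E,I,I,I]
Op 2: C1 read [C1 read from I: others=['C0=E'] -> C1=S, others downsized to S] -> [S,S,I,I]
  -> First S state at op 2; remaining ops need not be traced.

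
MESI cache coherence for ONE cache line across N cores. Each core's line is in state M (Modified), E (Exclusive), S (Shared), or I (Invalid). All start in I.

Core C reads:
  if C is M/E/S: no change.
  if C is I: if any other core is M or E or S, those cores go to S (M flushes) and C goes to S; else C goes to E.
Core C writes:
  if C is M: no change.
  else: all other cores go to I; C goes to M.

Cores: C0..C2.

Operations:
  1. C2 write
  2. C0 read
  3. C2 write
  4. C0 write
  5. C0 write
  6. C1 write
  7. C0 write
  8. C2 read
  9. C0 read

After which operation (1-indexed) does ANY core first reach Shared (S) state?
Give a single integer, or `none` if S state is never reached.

Answer: 2

Derivation:
Op 1: C2 write [C2 write: invalidate none -> C2=M] -> [I,I,M]
Op 2: C0 read [C0 read from I: others=['C2=M'] -> C0=S, others downsized to S] -> [S,I,S]
  -> First S state at op 2; remaining ops need not be traced.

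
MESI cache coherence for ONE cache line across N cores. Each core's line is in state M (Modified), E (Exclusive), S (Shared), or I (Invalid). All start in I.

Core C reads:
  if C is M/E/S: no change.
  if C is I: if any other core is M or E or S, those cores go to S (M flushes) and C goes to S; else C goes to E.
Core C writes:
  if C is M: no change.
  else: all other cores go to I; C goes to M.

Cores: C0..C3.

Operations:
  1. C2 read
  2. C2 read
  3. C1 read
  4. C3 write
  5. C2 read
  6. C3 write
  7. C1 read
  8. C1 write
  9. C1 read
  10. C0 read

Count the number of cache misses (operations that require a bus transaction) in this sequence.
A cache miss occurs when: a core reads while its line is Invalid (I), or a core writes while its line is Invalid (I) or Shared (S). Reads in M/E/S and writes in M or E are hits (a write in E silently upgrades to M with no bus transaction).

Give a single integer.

Op 1: C2 read [C2 read from I: no other sharers -> C2=E (exclusive)] -> [I,I,E,I] [MISS #1: read from I]
Op 2: C2 read [C2 read: already in E, no change] -> [I,I,E,I] [hit: read from E]
Op 3: C1 read [C1 read from I: others=['C2=E'] -> C1=S, others downsized to S] -> [I,S,S,I] [MISS #2: read from I]
Op 4: C3 write [C3 write: invalidate ['C1=S', 'C2=S'] -> C3=M] -> [I,I,I,M] [MISS #3: write from I]
Op 5: C2 read [C2 read from I: others=['C3=M'] -> C2=S, others downsized to S] -> [I,I,S,S] [MISS #4: read from I]
Op 6: C3 write [C3 write: invalidate ['C2=S'] -> C3=M] -> [I,I,I,M] [MISS #5: write from S]
Op 7: C1 read [C1 read from I: others=['C3=M'] -> C1=S, others downsized to S] -> [I,S,I,S] [MISS #6: read from I]
Op 8: C1 write [C1 write: invalidate ['C3=S'] -> C1=M] -> [I,M,I,I] [MISS #7: write from S]
Op 9: C1 read [C1 read: already in M, no change] -> [I,M,I,I] [hit: read from M]
Op 10: C0 read [C0 read from I: others=['C1=M'] -> C0=S, others downsized to S] -> [S,S,I,I] [MISS #8: read from I]

Answer: 8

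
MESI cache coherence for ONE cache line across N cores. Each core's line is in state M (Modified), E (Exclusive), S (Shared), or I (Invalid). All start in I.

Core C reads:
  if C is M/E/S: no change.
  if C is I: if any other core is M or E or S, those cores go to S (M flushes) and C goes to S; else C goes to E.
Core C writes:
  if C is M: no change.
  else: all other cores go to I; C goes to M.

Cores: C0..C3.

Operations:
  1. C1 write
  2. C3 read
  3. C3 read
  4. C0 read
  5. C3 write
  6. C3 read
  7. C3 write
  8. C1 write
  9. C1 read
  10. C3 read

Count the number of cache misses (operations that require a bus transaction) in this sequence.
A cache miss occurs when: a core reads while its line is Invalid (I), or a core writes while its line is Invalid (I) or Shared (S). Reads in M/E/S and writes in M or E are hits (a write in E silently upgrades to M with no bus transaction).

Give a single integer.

Answer: 6

Derivation:
Op 1: C1 write [C1 write: invalidate none -> C1=M] -> [I,M,I,I] [MISS #1: write from I]
Op 2: C3 read [C3 read from I: others=['C1=M'] -> C3=S, others downsized to S] -> [I,S,I,S] [MISS #2: read from I]
Op 3: C3 read [C3 read: already in S, no change] -> [I,S,I,S] [hit: read from S]
Op 4: C0 read [C0 read from I: others=['C1=S', 'C3=S'] -> C0=S, others downsized to S] -> [S,S,I,S] [MISS #3: read from I]
Op 5: C3 write [C3 write: invalidate ['C0=S', 'C1=S'] -> C3=M] -> [I,I,I,M] [MISS #4: write from S]
Op 6: C3 read [C3 read: already in M, no change] -> [I,I,I,M] [hit: read from M]
Op 7: C3 write [C3 write: already M (modified), no change] -> [I,I,I,M] [hit: write from M]
Op 8: C1 write [C1 write: invalidate ['C3=M'] -> C1=M] -> [I,M,I,I] [MISS #5: write from I]
Op 9: C1 read [C1 read: already in M, no change] -> [I,M,I,I] [hit: read from M]
Op 10: C3 read [C3 read from I: others=['C1=M'] -> C3=S, others downsized to S] -> [I,S,I,S] [MISS #6: read from I]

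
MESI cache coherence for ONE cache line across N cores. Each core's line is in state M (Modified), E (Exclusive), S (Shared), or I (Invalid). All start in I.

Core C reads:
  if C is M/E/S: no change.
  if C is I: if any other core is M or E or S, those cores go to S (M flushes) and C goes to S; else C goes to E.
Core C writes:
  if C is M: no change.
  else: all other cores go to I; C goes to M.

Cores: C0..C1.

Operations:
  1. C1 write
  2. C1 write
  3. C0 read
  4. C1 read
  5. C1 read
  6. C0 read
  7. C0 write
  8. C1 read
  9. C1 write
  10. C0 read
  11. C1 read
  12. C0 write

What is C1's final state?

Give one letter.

Op 1: C1 write [C1 write: invalidate none -> C1=M] -> [I,M]
Op 2: C1 write [C1 write: already M (modified), no change] -> [I,M]
Op 3: C0 read [C0 read from I: others=['C1=M'] -> C0=S, others downsized to S] -> [S,S]
Op 4: C1 read [C1 read: already in S, no change] -> [S,S]
Op 5: C1 read [C1 read: already in S, no change] -> [S,S]
Op 6: C0 read [C0 read: already in S, no change] -> [S,S]
Op 7: C0 write [C0 write: invalidate ['C1=S'] -> C0=M] -> [M,I]
Op 8: C1 read [C1 read from I: others=['C0=M'] -> C1=S, others downsized to S] -> [S,S]
Op 9: C1 write [C1 write: invalidate ['C0=S'] -> C1=M] -> [I,M]
Op 10: C0 read [C0 read from I: others=['C1=M'] -> C0=S, others downsized to S] -> [S,S]
Op 11: C1 read [C1 read: already in S, no change] -> [S,S]
Op 12: C0 write [C0 write: invalidate ['C1=S'] -> C0=M] -> [M,I]

Answer: I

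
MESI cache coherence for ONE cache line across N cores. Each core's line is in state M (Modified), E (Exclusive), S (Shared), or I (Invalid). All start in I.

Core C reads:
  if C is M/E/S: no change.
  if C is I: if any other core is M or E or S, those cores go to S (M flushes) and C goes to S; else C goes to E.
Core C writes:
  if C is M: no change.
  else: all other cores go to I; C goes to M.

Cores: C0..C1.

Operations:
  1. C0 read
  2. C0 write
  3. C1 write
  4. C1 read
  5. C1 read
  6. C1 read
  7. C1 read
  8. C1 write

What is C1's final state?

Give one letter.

Answer: M

Derivation:
Op 1: C0 read [C0 read from I: no other sharers -> C0=E (exclusive)] -> [E,I]
Op 2: C0 write [C0 write: invalidate none -> C0=M] -> [M,I]
Op 3: C1 write [C1 write: invalidate ['C0=M'] -> C1=M] -> [I,M]
Op 4: C1 read [C1 read: already in M, no change] -> [I,M]
Op 5: C1 read [C1 read: already in M, no change] -> [I,M]
Op 6: C1 read [C1 read: already in M, no change] -> [I,M]
Op 7: C1 read [C1 read: already in M, no change] -> [I,M]
Op 8: C1 write [C1 write: already M (modified), no change] -> [I,M]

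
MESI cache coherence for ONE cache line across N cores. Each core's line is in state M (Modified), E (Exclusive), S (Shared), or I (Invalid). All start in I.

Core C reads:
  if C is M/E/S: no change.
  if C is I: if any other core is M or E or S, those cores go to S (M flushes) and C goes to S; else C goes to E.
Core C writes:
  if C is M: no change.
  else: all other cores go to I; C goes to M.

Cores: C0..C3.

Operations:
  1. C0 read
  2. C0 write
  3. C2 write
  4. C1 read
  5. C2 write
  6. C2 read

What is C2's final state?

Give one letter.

Answer: M

Derivation:
Op 1: C0 read [C0 read from I: no other sharers -> C0=E (exclusive)] -> [E,I,I,I]
Op 2: C0 write [C0 write: invalidate none -> C0=M] -> [M,I,I,I]
Op 3: C2 write [C2 write: invalidate ['C0=M'] -> C2=M] -> [I,I,M,I]
Op 4: C1 read [C1 read from I: others=['C2=M'] -> C1=S, others downsized to S] -> [I,S,S,I]
Op 5: C2 write [C2 write: invalidate ['C1=S'] -> C2=M] -> [I,I,M,I]
Op 6: C2 read [C2 read: already in M, no change] -> [I,I,M,I]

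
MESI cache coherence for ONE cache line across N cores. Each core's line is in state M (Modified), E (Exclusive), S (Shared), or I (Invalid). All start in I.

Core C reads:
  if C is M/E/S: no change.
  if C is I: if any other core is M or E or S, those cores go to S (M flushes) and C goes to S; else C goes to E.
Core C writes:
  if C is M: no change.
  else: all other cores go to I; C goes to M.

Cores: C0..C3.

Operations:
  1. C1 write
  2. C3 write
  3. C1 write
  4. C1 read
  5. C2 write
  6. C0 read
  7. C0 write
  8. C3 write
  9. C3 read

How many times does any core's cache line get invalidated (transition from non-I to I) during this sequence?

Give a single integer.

Op 1: C1 write [C1 write: invalidate none -> C1=M] -> [I,M,I,I] (invalidations this op: 0; running total: 0)
Op 2: C3 write [C3 write: invalidate ['C1=M'] -> C3=M] -> [I,I,I,M] (invalidations this op: 1; running total: 1)
Op 3: C1 write [C1 write: invalidate ['C3=M'] -> C1=M] -> [I,M,I,I] (invalidations this op: 1; running total: 2)
Op 4: C1 read [C1 read: already in M, no change] -> [I,M,I,I] (invalidations this op: 0; running total: 2)
Op 5: C2 write [C2 write: invalidate ['C1=M'] -> C2=M] -> [I,I,M,I] (invalidations this op: 1; running total: 3)
Op 6: C0 read [C0 read from I: others=['C2=M'] -> C0=S, others downsized to S] -> [S,I,S,I] (invalidations this op: 0; running total: 3)
Op 7: C0 write [C0 write: invalidate ['C2=S'] -> C0=M] -> [M,I,I,I] (invalidations this op: 1; running total: 4)
Op 8: C3 write [C3 write: invalidate ['C0=M'] -> C3=M] -> [I,I,I,M] (invalidations this op: 1; running total: 5)
Op 9: C3 read [C3 read: already in M, no change] -> [I,I,I,M] (invalidations this op: 0; running total: 5)

Answer: 5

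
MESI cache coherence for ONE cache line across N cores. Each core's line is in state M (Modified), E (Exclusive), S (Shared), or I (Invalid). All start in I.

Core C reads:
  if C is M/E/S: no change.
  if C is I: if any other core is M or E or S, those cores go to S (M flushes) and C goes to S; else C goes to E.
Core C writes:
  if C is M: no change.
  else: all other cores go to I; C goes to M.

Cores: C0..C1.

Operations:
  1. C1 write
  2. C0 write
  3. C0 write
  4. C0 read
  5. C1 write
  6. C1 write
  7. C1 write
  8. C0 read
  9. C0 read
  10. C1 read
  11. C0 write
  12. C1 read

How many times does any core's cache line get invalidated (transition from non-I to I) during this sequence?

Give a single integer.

Op 1: C1 write [C1 write: invalidate none -> C1=M] -> [I,M] (invalidations this op: 0; running total: 0)
Op 2: C0 write [C0 write: invalidate ['C1=M'] -> C0=M] -> [M,I] (invalidations this op: 1; running total: 1)
Op 3: C0 write [C0 write: already M (modified), no change] -> [M,I] (invalidations this op: 0; running total: 1)
Op 4: C0 read [C0 read: already in M, no change] -> [M,I] (invalidations this op: 0; running total: 1)
Op 5: C1 write [C1 write: invalidate ['C0=M'] -> C1=M] -> [I,M] (invalidations this op: 1; running total: 2)
Op 6: C1 write [C1 write: already M (modified), no change] -> [I,M] (invalidations this op: 0; running total: 2)
Op 7: C1 write [C1 write: already M (modified), no change] -> [I,M] (invalidations this op: 0; running total: 2)
Op 8: C0 read [C0 read from I: others=['C1=M'] -> C0=S, others downsized to S] -> [S,S] (invalidations this op: 0; running total: 2)
Op 9: C0 read [C0 read: already in S, no change] -> [S,S] (invalidations this op: 0; running total: 2)
Op 10: C1 read [C1 read: already in S, no change] -> [S,S] (invalidations this op: 0; running total: 2)
Op 11: C0 write [C0 write: invalidate ['C1=S'] -> C0=M] -> [M,I] (invalidations this op: 1; running total: 3)
Op 12: C1 read [C1 read from I: others=['C0=M'] -> C1=S, others downsized to S] -> [S,S] (invalidations this op: 0; running total: 3)

Answer: 3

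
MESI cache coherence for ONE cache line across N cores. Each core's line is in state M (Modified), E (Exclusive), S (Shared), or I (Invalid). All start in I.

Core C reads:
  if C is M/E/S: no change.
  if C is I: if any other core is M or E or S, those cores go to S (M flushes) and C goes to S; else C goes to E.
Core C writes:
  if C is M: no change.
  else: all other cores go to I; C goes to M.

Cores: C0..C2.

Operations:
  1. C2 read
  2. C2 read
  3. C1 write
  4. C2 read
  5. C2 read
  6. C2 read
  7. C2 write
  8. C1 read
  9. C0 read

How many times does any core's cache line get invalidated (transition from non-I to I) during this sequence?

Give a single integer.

Op 1: C2 read [C2 read from I: no other sharers -> C2=E (exclusive)] -> [I,I,E] (invalidations this op: 0; running total: 0)
Op 2: C2 read [C2 read: already in E, no change] -> [I,I,E] (invalidations this op: 0; running total: 0)
Op 3: C1 write [C1 write: invalidate ['C2=E'] -> C1=M] -> [I,M,I] (invalidations this op: 1; running total: 1)
Op 4: C2 read [C2 read from I: others=['C1=M'] -> C2=S, others downsized to S] -> [I,S,S] (invalidations this op: 0; running total: 1)
Op 5: C2 read [C2 read: already in S, no change] -> [I,S,S] (invalidations this op: 0; running total: 1)
Op 6: C2 read [C2 read: already in S, no change] -> [I,S,S] (invalidations this op: 0; running total: 1)
Op 7: C2 write [C2 write: invalidate ['C1=S'] -> C2=M] -> [I,I,M] (invalidations this op: 1; running total: 2)
Op 8: C1 read [C1 read from I: others=['C2=M'] -> C1=S, others downsized to S] -> [I,S,S] (invalidations this op: 0; running total: 2)
Op 9: C0 read [C0 read from I: others=['C1=S', 'C2=S'] -> C0=S, others downsized to S] -> [S,S,S] (invalidations this op: 0; running total: 2)

Answer: 2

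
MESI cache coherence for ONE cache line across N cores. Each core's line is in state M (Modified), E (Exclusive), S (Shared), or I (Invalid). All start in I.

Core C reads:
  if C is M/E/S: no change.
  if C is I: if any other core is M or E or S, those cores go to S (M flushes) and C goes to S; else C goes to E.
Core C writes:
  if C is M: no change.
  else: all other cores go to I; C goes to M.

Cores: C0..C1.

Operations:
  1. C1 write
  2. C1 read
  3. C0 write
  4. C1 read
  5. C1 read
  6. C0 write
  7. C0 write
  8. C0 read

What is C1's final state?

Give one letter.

Op 1: C1 write [C1 write: invalidate none -> C1=M] -> [I,M]
Op 2: C1 read [C1 read: already in M, no change] -> [I,M]
Op 3: C0 write [C0 write: invalidate ['C1=M'] -> C0=M] -> [M,I]
Op 4: C1 read [C1 read from I: others=['C0=M'] -> C1=S, others downsized to S] -> [S,S]
Op 5: C1 read [C1 read: already in S, no change] -> [S,S]
Op 6: C0 write [C0 write: invalidate ['C1=S'] -> C0=M] -> [M,I]
Op 7: C0 write [C0 write: already M (modified), no change] -> [M,I]
Op 8: C0 read [C0 read: already in M, no change] -> [M,I]

Answer: I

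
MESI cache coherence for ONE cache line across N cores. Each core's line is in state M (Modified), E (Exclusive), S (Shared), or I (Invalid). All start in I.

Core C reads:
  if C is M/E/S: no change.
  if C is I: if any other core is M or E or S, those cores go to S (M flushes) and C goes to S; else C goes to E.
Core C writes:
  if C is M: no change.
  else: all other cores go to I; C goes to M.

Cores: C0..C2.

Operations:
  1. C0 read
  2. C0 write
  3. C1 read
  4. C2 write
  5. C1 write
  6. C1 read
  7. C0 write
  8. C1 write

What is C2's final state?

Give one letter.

Op 1: C0 read [C0 read from I: no other sharers -> C0=E (exclusive)] -> [E,I,I]
Op 2: C0 write [C0 write: invalidate none -> C0=M] -> [M,I,I]
Op 3: C1 read [C1 read from I: others=['C0=M'] -> C1=S, others downsized to S] -> [S,S,I]
Op 4: C2 write [C2 write: invalidate ['C0=S', 'C1=S'] -> C2=M] -> [I,I,M]
Op 5: C1 write [C1 write: invalidate ['C2=M'] -> C1=M] -> [I,M,I]
Op 6: C1 read [C1 read: already in M, no change] -> [I,M,I]
Op 7: C0 write [C0 write: invalidate ['C1=M'] -> C0=M] -> [M,I,I]
Op 8: C1 write [C1 write: invalidate ['C0=M'] -> C1=M] -> [I,M,I]

Answer: I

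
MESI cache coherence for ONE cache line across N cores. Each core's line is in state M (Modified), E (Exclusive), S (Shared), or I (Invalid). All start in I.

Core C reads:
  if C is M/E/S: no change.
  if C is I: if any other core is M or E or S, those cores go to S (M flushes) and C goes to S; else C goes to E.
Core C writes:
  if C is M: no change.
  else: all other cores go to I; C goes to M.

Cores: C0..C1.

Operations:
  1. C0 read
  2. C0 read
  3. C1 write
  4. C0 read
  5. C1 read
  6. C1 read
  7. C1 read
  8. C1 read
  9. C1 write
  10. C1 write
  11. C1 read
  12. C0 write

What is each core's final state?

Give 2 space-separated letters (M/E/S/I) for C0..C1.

Answer: M I

Derivation:
Op 1: C0 read [C0 read from I: no other sharers -> C0=E (exclusive)] -> [E,I]
Op 2: C0 read [C0 read: already in E, no change] -> [E,I]
Op 3: C1 write [C1 write: invalidate ['C0=E'] -> C1=M] -> [I,M]
Op 4: C0 read [C0 read from I: others=['C1=M'] -> C0=S, others downsized to S] -> [S,S]
Op 5: C1 read [C1 read: already in S, no change] -> [S,S]
Op 6: C1 read [C1 read: already in S, no change] -> [S,S]
Op 7: C1 read [C1 read: already in S, no change] -> [S,S]
Op 8: C1 read [C1 read: already in S, no change] -> [S,S]
Op 9: C1 write [C1 write: invalidate ['C0=S'] -> C1=M] -> [I,M]
Op 10: C1 write [C1 write: already M (modified), no change] -> [I,M]
Op 11: C1 read [C1 read: already in M, no change] -> [I,M]
Op 12: C0 write [C0 write: invalidate ['C1=M'] -> C0=M] -> [M,I]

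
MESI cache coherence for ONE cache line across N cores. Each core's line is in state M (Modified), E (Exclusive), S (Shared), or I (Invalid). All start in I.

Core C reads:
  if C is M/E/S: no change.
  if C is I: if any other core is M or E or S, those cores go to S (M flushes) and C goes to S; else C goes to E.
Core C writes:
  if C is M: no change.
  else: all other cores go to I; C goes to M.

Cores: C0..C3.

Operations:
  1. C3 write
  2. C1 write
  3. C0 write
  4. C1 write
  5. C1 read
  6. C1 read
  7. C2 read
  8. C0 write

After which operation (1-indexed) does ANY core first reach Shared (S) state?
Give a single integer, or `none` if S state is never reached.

Answer: 7

Derivation:
Op 1: C3 write [C3 write: invalidate none -> C3=M] -> [I,I,I,M]
Op 2: C1 write [C1 write: invalidate ['C3=M'] -> C1=M] -> [I,M,I,I]
Op 3: C0 write [C0 write: invalidate ['C1=M'] -> C0=M] -> [M,I,I,I]
Op 4: C1 write [C1 write: invalidate ['C0=M'] -> C1=M] -> [I,M,I,I]
Op 5: C1 read [C1 read: already in M, no change] -> [I,M,I,I]
Op 6: C1 read [C1 read: already in M, no change] -> [I,M,I,I]
Op 7: C2 read [C2 read from I: others=['C1=M'] -> C2=S, others downsized to S] -> [I,S,S,I]
  -> First S state at op 7; remaining ops need not be traced.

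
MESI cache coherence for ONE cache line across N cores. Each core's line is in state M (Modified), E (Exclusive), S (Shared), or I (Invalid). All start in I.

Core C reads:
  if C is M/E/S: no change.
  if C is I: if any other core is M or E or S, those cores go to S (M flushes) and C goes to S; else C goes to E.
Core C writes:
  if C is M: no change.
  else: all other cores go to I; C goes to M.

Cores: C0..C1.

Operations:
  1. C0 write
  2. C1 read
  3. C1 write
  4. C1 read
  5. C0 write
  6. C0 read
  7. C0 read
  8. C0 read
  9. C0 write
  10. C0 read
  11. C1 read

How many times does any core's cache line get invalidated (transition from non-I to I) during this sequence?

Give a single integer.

Answer: 2

Derivation:
Op 1: C0 write [C0 write: invalidate none -> C0=M] -> [M,I] (invalidations this op: 0; running total: 0)
Op 2: C1 read [C1 read from I: others=['C0=M'] -> C1=S, others downsized to S] -> [S,S] (invalidations this op: 0; running total: 0)
Op 3: C1 write [C1 write: invalidate ['C0=S'] -> C1=M] -> [I,M] (invalidations this op: 1; running total: 1)
Op 4: C1 read [C1 read: already in M, no change] -> [I,M] (invalidations this op: 0; running total: 1)
Op 5: C0 write [C0 write: invalidate ['C1=M'] -> C0=M] -> [M,I] (invalidations this op: 1; running total: 2)
Op 6: C0 read [C0 read: already in M, no change] -> [M,I] (invalidations this op: 0; running total: 2)
Op 7: C0 read [C0 read: already in M, no change] -> [M,I] (invalidations this op: 0; running total: 2)
Op 8: C0 read [C0 read: already in M, no change] -> [M,I] (invalidations this op: 0; running total: 2)
Op 9: C0 write [C0 write: already M (modified), no change] -> [M,I] (invalidations this op: 0; running total: 2)
Op 10: C0 read [C0 read: already in M, no change] -> [M,I] (invalidations this op: 0; running total: 2)
Op 11: C1 read [C1 read from I: others=['C0=M'] -> C1=S, others downsized to S] -> [S,S] (invalidations this op: 0; running total: 2)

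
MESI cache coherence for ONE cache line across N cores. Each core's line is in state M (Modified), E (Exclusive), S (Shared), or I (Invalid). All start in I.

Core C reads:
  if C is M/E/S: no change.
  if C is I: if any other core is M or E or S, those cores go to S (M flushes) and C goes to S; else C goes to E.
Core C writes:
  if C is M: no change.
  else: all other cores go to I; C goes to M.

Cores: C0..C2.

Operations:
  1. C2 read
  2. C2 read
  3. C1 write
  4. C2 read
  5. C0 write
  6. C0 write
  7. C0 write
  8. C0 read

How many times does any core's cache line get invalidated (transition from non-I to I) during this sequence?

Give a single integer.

Op 1: C2 read [C2 read from I: no other sharers -> C2=E (exclusive)] -> [I,I,E] (invalidations this op: 0; running total: 0)
Op 2: C2 read [C2 read: already in E, no change] -> [I,I,E] (invalidations this op: 0; running total: 0)
Op 3: C1 write [C1 write: invalidate ['C2=E'] -> C1=M] -> [I,M,I] (invalidations this op: 1; running total: 1)
Op 4: C2 read [C2 read from I: others=['C1=M'] -> C2=S, others downsized to S] -> [I,S,S] (invalidations this op: 0; running total: 1)
Op 5: C0 write [C0 write: invalidate ['C1=S', 'C2=S'] -> C0=M] -> [M,I,I] (invalidations this op: 2; running total: 3)
Op 6: C0 write [C0 write: already M (modified), no change] -> [M,I,I] (invalidations this op: 0; running total: 3)
Op 7: C0 write [C0 write: already M (modified), no change] -> [M,I,I] (invalidations this op: 0; running total: 3)
Op 8: C0 read [C0 read: already in M, no change] -> [M,I,I] (invalidations this op: 0; running total: 3)

Answer: 3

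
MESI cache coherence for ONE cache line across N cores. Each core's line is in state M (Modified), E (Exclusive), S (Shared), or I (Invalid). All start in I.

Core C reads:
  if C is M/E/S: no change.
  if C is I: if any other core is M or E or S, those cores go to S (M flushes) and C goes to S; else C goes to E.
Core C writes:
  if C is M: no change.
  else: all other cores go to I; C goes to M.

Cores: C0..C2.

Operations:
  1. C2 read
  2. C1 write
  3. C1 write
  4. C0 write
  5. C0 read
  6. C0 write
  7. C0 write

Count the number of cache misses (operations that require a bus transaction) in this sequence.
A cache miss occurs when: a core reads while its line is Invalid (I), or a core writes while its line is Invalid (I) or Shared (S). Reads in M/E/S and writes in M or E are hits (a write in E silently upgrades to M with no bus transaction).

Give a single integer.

Answer: 3

Derivation:
Op 1: C2 read [C2 read from I: no other sharers -> C2=E (exclusive)] -> [I,I,E] [MISS #1: read from I]
Op 2: C1 write [C1 write: invalidate ['C2=E'] -> C1=M] -> [I,M,I] [MISS #2: write from I]
Op 3: C1 write [C1 write: already M (modified), no change] -> [I,M,I] [hit: write from M]
Op 4: C0 write [C0 write: invalidate ['C1=M'] -> C0=M] -> [M,I,I] [MISS #3: write from I]
Op 5: C0 read [C0 read: already in M, no change] -> [M,I,I] [hit: read from M]
Op 6: C0 write [C0 write: already M (modified), no change] -> [M,I,I] [hit: write from M]
Op 7: C0 write [C0 write: already M (modified), no change] -> [M,I,I] [hit: write from M]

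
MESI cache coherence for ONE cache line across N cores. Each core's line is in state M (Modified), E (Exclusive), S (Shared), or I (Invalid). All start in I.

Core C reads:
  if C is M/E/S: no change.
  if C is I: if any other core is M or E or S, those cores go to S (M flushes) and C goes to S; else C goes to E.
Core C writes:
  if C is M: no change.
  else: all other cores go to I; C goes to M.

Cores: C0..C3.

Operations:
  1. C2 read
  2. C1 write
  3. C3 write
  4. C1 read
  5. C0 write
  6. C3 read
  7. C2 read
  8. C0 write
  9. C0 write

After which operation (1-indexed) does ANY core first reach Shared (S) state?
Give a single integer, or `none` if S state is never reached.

Op 1: C2 read [C2 read from I: no other sharers -> C2=E (exclusive)] -> [I,I,E,I]
Op 2: C1 write [C1 write: invalidate ['C2=E'] -> C1=M] -> [I,M,I,I]
Op 3: C3 write [C3 write: invalidate ['C1=M'] -> C3=M] -> [I,I,I,M]
Op 4: C1 read [C1 read from I: others=['C3=M'] -> C1=S, others downsized to S] -> [I,S,I,S]
  -> First S state at op 4; remaining ops need not be traced.

Answer: 4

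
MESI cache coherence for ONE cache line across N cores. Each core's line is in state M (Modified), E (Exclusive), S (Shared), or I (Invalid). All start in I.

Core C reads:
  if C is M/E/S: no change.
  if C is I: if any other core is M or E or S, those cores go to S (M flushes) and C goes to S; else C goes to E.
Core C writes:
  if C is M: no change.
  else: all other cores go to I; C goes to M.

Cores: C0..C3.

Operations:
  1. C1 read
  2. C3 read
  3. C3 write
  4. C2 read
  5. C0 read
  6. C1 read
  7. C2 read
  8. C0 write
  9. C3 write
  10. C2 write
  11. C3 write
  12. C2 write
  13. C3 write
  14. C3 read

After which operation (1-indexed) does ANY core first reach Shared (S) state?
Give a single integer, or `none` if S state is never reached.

Op 1: C1 read [C1 read from I: no other sharers -> C1=E (exclusive)] -> [I,E,I,I]
Op 2: C3 read [C3 read from I: others=['C1=E'] -> C3=S, others downsized to S] -> [I,S,I,S]
  -> First S state at op 2; remaining ops need not be traced.

Answer: 2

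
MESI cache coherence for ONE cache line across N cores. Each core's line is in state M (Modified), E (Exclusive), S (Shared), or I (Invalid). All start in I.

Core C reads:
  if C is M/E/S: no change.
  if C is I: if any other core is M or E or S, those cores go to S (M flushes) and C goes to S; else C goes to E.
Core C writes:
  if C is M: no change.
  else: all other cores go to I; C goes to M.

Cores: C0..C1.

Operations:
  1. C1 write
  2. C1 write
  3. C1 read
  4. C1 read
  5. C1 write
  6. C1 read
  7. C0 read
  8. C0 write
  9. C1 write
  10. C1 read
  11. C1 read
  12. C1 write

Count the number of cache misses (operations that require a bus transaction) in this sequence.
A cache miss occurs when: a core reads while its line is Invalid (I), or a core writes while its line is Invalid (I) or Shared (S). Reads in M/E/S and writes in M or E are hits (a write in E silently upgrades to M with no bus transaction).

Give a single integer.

Answer: 4

Derivation:
Op 1: C1 write [C1 write: invalidate none -> C1=M] -> [I,M] [MISS #1: write from I]
Op 2: C1 write [C1 write: already M (modified), no change] -> [I,M] [hit: write from M]
Op 3: C1 read [C1 read: already in M, no change] -> [I,M] [hit: read from M]
Op 4: C1 read [C1 read: already in M, no change] -> [I,M] [hit: read from M]
Op 5: C1 write [C1 write: already M (modified), no change] -> [I,M] [hit: write from M]
Op 6: C1 read [C1 read: already in M, no change] -> [I,M] [hit: read from M]
Op 7: C0 read [C0 read from I: others=['C1=M'] -> C0=S, others downsized to S] -> [S,S] [MISS #2: read from I]
Op 8: C0 write [C0 write: invalidate ['C1=S'] -> C0=M] -> [M,I] [MISS #3: write from S]
Op 9: C1 write [C1 write: invalidate ['C0=M'] -> C1=M] -> [I,M] [MISS #4: write from I]
Op 10: C1 read [C1 read: already in M, no change] -> [I,M] [hit: read from M]
Op 11: C1 read [C1 read: already in M, no change] -> [I,M] [hit: read from M]
Op 12: C1 write [C1 write: already M (modified), no change] -> [I,M] [hit: write from M]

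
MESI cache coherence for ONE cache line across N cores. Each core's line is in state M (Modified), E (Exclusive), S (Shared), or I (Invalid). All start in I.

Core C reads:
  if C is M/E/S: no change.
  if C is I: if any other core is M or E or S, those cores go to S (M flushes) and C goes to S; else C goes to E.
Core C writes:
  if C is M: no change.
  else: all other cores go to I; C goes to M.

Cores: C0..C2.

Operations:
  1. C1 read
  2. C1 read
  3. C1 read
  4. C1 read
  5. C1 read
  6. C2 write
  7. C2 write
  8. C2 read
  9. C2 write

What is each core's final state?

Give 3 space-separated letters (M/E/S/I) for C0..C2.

Answer: I I M

Derivation:
Op 1: C1 read [C1 read from I: no other sharers -> C1=E (exclusive)] -> [I,E,I]
Op 2: C1 read [C1 read: already in E, no change] -> [I,E,I]
Op 3: C1 read [C1 read: already in E, no change] -> [I,E,I]
Op 4: C1 read [C1 read: already in E, no change] -> [I,E,I]
Op 5: C1 read [C1 read: already in E, no change] -> [I,E,I]
Op 6: C2 write [C2 write: invalidate ['C1=E'] -> C2=M] -> [I,I,M]
Op 7: C2 write [C2 write: already M (modified), no change] -> [I,I,M]
Op 8: C2 read [C2 read: already in M, no change] -> [I,I,M]
Op 9: C2 write [C2 write: already M (modified), no change] -> [I,I,M]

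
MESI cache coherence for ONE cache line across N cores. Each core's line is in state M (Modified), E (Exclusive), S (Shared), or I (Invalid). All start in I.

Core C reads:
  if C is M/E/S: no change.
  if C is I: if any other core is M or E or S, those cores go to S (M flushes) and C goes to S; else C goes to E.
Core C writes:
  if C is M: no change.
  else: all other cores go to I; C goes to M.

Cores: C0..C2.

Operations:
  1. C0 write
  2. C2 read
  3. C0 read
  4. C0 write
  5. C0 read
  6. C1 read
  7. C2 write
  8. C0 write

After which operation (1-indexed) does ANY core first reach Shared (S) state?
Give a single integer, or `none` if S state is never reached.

Answer: 2

Derivation:
Op 1: C0 write [C0 write: invalidate none -> C0=M] -> [M,I,I]
Op 2: C2 read [C2 read from I: others=['C0=M'] -> C2=S, others downsized to S] -> [S,I,S]
  -> First S state at op 2; remaining ops need not be traced.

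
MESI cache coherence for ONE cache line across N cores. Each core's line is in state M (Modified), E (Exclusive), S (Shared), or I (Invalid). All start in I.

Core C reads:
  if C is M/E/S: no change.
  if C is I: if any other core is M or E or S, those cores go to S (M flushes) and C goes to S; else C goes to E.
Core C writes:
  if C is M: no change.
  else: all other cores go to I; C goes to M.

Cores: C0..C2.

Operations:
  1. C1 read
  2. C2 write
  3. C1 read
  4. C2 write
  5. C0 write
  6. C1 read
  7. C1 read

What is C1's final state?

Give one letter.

Op 1: C1 read [C1 read from I: no other sharers -> C1=E (exclusive)] -> [I,E,I]
Op 2: C2 write [C2 write: invalidate ['C1=E'] -> C2=M] -> [I,I,M]
Op 3: C1 read [C1 read from I: others=['C2=M'] -> C1=S, others downsized to S] -> [I,S,S]
Op 4: C2 write [C2 write: invalidate ['C1=S'] -> C2=M] -> [I,I,M]
Op 5: C0 write [C0 write: invalidate ['C2=M'] -> C0=M] -> [M,I,I]
Op 6: C1 read [C1 read from I: others=['C0=M'] -> C1=S, others downsized to S] -> [S,S,I]
Op 7: C1 read [C1 read: already in S, no change] -> [S,S,I]

Answer: S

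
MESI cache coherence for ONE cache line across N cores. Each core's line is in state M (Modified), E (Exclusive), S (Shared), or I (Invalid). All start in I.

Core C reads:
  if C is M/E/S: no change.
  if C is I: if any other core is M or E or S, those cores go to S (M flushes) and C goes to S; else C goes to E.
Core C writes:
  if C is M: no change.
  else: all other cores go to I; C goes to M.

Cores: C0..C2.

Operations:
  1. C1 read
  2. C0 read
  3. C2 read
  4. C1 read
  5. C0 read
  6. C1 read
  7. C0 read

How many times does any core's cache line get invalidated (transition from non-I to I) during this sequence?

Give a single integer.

Op 1: C1 read [C1 read from I: no other sharers -> C1=E (exclusive)] -> [I,E,I] (invalidations this op: 0; running total: 0)
Op 2: C0 read [C0 read from I: others=['C1=E'] -> C0=S, others downsized to S] -> [S,S,I] (invalidations this op: 0; running total: 0)
Op 3: C2 read [C2 read from I: others=['C0=S', 'C1=S'] -> C2=S, others downsized to S] -> [S,S,S] (invalidations this op: 0; running total: 0)
Op 4: C1 read [C1 read: already in S, no change] -> [S,S,S] (invalidations this op: 0; running total: 0)
Op 5: C0 read [C0 read: already in S, no change] -> [S,S,S] (invalidations this op: 0; running total: 0)
Op 6: C1 read [C1 read: already in S, no change] -> [S,S,S] (invalidations this op: 0; running total: 0)
Op 7: C0 read [C0 read: already in S, no change] -> [S,S,S] (invalidations this op: 0; running total: 0)

Answer: 0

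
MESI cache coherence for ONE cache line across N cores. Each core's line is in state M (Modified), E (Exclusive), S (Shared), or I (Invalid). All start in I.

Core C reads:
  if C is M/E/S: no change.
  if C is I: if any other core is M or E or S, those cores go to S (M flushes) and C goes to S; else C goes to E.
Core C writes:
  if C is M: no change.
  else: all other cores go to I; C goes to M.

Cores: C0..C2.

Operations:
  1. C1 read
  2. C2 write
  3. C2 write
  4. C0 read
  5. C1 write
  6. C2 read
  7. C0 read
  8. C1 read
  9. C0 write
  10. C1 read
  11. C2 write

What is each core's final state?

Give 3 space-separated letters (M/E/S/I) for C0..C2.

Op 1: C1 read [C1 read from I: no other sharers -> C1=E (exclusive)] -> [I,E,I]
Op 2: C2 write [C2 write: invalidate ['C1=E'] -> C2=M] -> [I,I,M]
Op 3: C2 write [C2 write: already M (modified), no change] -> [I,I,M]
Op 4: C0 read [C0 read from I: others=['C2=M'] -> C0=S, others downsized to S] -> [S,I,S]
Op 5: C1 write [C1 write: invalidate ['C0=S', 'C2=S'] -> C1=M] -> [I,M,I]
Op 6: C2 read [C2 read from I: others=['C1=M'] -> C2=S, others downsized to S] -> [I,S,S]
Op 7: C0 read [C0 read from I: others=['C1=S', 'C2=S'] -> C0=S, others downsized to S] -> [S,S,S]
Op 8: C1 read [C1 read: already in S, no change] -> [S,S,S]
Op 9: C0 write [C0 write: invalidate ['C1=S', 'C2=S'] -> C0=M] -> [M,I,I]
Op 10: C1 read [C1 read from I: others=['C0=M'] -> C1=S, others downsized to S] -> [S,S,I]
Op 11: C2 write [C2 write: invalidate ['C0=S', 'C1=S'] -> C2=M] -> [I,I,M]

Answer: I I M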